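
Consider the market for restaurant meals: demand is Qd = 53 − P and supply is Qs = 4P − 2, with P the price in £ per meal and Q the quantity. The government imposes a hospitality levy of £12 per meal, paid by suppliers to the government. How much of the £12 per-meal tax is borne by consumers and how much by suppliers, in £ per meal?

Consumers bear £9.6 per meal; suppliers bear £2.4 per meal.

Before the tax: set 53 − P = 4P − 2 → P* = £11, Q* = 42.
With the tax collected from suppliers, supply shifts: Qs = 4(P − 12) − 2.
Solving gives Q = 32.4 with consumers paying £20.6 and suppliers receiving £8.6 (the £12 wedge).
Burden on consumers: £9.6; on suppliers: £2.4. (They sum to £12.)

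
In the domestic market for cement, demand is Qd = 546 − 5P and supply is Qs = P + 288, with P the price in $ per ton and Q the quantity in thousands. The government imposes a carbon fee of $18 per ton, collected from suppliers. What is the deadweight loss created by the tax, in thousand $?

Deadweight loss = $135 thousand.

Without the tax, 546 − 5P = P + 288 gives 6P = 258, so P* = $43 and Q* = 331.
With the tax collected from suppliers, supply shifts: Qs = (P − 18) + 288.
Solving gives Q = 316 with consumers paying $46 and suppliers receiving $28 (the $18 wedge).
Quantity falls by |ΔQ| = |331 − 316| = 15.
DWL = ½ · t · |ΔQ| = ½ · 18 · 15 = $135.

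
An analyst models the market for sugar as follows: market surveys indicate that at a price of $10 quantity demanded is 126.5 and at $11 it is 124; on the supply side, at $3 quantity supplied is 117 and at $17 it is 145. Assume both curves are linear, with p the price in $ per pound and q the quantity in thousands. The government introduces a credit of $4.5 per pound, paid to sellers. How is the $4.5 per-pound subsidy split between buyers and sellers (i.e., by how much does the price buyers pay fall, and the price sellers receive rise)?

Demand slope: (124 − 126.5)/(11 − 10) = -2.5, so qd = 151.5 − 2.5p.
Supply slope: (145 − 117)/(17 − 3) = 2, so qs = 2p + 111.
Before the subsidy: set 151.5 − 2.5p = 2p + 111 → p* = $9, q* = 129.
With a per-unit subsidy paid to sellers, each receives p + 4.5 per unit sold, so supply becomes qs = 2(p + 4.5) + 111.
Solving gives q = 134 with buyers paying $7 and sellers receiving $11.5 (the $4.5 wedge).
Gain to buyers: $2; to sellers: $2.5. (They sum to $4.5.)

Buyers gain $2 per pound; sellers gain $2.5 per pound.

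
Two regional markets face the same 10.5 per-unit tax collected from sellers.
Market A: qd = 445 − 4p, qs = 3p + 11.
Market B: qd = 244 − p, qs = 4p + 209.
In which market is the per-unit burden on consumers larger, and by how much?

Market A: pre-tax p* = 62, q* = 197; post-tax q = 179; per-unit burden on consumers = 4.5.
Market B: pre-tax p* = 7, q* = 237; post-tax q = 228.6; per-unit burden on consumers = 8.4.
Difference: 4.5 vs 8.4 → market B is larger by 3.9.

Market B, by 3.9.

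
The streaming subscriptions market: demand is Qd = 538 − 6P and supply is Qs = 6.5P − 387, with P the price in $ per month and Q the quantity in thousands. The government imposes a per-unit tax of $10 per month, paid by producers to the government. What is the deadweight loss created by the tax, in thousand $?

Deadweight loss = $156 thousand.

Before the tax: set 538 − 6P = 6.5P − 387 → P* = $74, Q* = 94.
With the tax collected from producers, supply shifts: Qs = 6.5(P − 10) − 387.
New equilibrium: consumers pay $79.2, producers receive $69.2, Q = 62.8. (Wedge: Pb − Ps = 10.)
Quantity falls by |ΔQ| = |94 − 62.8| = 31.2.
DWL = ½ · t · |ΔQ| = ½ · 10 · 31.2 = $156.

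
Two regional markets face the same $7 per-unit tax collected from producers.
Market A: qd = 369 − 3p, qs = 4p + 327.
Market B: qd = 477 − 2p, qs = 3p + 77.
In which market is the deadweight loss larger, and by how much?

Market A: pre-tax p* = $6, q* = 351; post-tax q = 339; deadweight loss = $42.
Market B: pre-tax p* = $80, q* = 317; post-tax q = 308.6; deadweight loss = $29.4.
Difference: $42 vs $29.4 → market A is larger by $12.6.

Market A, by $12.6.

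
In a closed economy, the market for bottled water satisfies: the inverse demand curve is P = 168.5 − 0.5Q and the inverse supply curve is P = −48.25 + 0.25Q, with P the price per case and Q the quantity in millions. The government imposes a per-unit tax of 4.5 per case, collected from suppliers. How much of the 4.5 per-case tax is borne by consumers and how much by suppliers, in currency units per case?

Rewrite in direct form: Qd = 337 − 2P and Qs = 4P + 193.
Without the tax, 337 − 2P = 4P + 193 gives 6P = 144, so P* = 24 and Q* = 289.
With the tax collected from suppliers, supply shifts: Qs = 4(P − 4.5) + 193.
Solving gives Q = 283 with consumers paying 27 and suppliers receiving 22.5 (the 4.5 wedge).
Burden on consumers: 3; on suppliers: 1.5. (They sum to 4.5.)
The less price-elastic side of the market bears the larger share of a per-unit tax.

Consumers bear 3 per case; suppliers bear 1.5 per case.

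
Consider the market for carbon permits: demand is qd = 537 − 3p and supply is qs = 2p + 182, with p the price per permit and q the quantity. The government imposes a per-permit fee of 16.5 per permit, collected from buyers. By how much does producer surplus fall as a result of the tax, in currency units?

Without the tax, 537 − 3p = 2p + 182 gives 5p = 355, so p* = 71 and q* = 324.
With the tax collected from buyers, demand (in seller-price terms) shifts: qd = 537 − 3(p + 16.5).
Solving gives q = 304.2 with buyers paying 77.6 and sellers receiving 61.1 (the 16.5 wedge).
ΔPS is the trapezoid between Q = 304.2 and Q = 324 of height 9.9: ½ · (324 + 304.2) · 9.9 = 3109.59.

Producer surplus falls by 3109.59.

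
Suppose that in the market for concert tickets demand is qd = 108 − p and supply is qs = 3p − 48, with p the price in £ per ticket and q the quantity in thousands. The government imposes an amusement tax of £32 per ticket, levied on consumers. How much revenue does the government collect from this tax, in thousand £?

Tax revenue = £1440 thousand.

Without the tax, 108 − p = 3p − 48 gives 4p = 156, so p* = £39 and q* = 69.
With the tax collected from consumers, demand (in seller-price terms) shifts: qd = 108 − (p + 32).
Solving gives q = 45 with consumers paying £63 and producers receiving £31 (the £32 wedge).
Revenue = t · Q = 32 · 45 = £1440.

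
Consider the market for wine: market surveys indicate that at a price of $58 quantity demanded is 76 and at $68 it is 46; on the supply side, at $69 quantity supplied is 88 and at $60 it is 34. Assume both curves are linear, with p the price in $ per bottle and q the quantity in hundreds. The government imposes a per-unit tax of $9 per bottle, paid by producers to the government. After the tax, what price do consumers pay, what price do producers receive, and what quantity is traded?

Demand slope: (46 − 76)/(68 − 58) = -3, so qd = 250 − 3p.
Supply slope: (34 − 88)/(60 − 69) = 6, so qs = 6p − 326.
Before the tax: set 250 − 3p = 6p − 326 → p* = $64, q* = 58.
With the tax collected from producers, supply shifts: qs = 6(p − 9) − 326.
New equilibrium: consumers pay $70, producers receive $61, q = 40. (Wedge: pb − ps = 9.)
The less price-elastic side of the market bears the larger share of a per-unit tax.

Consumers pay $70; producers receive $61; quantity = 40.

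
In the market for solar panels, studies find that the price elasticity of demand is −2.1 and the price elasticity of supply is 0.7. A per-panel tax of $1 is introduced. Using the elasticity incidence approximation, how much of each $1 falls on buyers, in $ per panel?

Incidence ratio: buyers' share ≈ εs / (εs + |εd|) = 0.7 / (0.7 + 2.1) = 0.25.
So buyers bear ≈ 0.25 × $1 = $0.25; suppliers bear $0.75.

Buyers bear ≈ $0.25 per panel.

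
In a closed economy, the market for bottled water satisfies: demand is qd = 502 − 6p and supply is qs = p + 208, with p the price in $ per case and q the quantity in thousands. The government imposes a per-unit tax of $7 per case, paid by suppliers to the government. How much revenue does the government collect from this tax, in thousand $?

Before the tax: set 502 − 6p = p + 208 → p* = $42, q* = 250.
With the tax collected from suppliers, supply shifts: qs = (p − 7) + 208.
New equilibrium: consumers pay $43, suppliers receive $36, q = 244. (Wedge: pb − ps = 7.)
Revenue = t · Q = 7 · 244 = $1708.

Tax revenue = $1708 thousand.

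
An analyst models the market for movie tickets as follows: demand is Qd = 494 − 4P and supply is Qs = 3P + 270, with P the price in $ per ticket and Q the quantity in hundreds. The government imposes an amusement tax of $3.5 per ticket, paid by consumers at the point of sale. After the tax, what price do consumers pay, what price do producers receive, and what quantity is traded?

Consumers pay $33.5; producers receive $30; quantity = 360.

Before the tax: set 494 − 4P = 3P + 270 → P* = $32, Q* = 366.
With the tax collected from consumers, demand (in seller-price terms) shifts: Qd = 494 − 4(P + 3.5).
New equilibrium: consumers pay $33.5, producers receive $30, Q = 360. (Wedge: Pb − Ps = 3.5.)
The less price-elastic side of the market bears the larger share of a per-unit tax.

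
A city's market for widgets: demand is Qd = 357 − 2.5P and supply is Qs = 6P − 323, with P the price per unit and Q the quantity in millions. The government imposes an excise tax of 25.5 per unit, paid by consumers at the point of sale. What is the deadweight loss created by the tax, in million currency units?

Without the tax, 357 − 2.5P = 6P − 323 gives 8.5P = 680, so P* = 80 and Q* = 157.
With the tax collected from consumers, demand (in seller-price terms) shifts: Qd = 357 − 2.5(P + 25.5).
Solving gives Q = 112 with consumers paying 98 and producers receiving 72.5 (the 25.5 wedge).
Quantity falls by |ΔQ| = |157 − 112| = 45.
DWL = ½ · t · |ΔQ| = ½ · 25.5 · 45 = 573.75.

Deadweight loss = 573.75 million.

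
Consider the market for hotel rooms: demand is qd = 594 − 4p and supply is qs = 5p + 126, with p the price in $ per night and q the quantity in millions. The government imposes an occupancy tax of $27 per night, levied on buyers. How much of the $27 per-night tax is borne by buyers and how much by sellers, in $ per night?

Before the tax: set 594 − 4p = 5p + 126 → p* = $52, q* = 386.
With the tax collected from buyers, demand (in seller-price terms) shifts: qd = 594 − 4(p + 27).
New equilibrium: buyers pay $67, sellers receive $40, q = 326. (Wedge: pb − ps = 27.)
Burden on buyers: $15; on sellers: $12. (They sum to $27.)

Buyers bear $15 per night; sellers bear $12 per night.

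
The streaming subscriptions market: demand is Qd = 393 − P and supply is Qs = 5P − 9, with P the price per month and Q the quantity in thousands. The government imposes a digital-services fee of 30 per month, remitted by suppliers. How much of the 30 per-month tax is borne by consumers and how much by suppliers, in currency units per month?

Before the tax: set 393 − P = 5P − 9 → P* = 67, Q* = 326.
With the tax collected from suppliers, supply shifts: Qs = 5(P − 30) − 9.
Solving gives Q = 301 with consumers paying 92 and suppliers receiving 62 (the 30 wedge).
Burden on consumers: 25; on suppliers: 5. (They sum to 30.)
The less price-elastic side of the market bears the larger share of a per-unit tax.

Consumers bear 25 per month; suppliers bear 5 per month.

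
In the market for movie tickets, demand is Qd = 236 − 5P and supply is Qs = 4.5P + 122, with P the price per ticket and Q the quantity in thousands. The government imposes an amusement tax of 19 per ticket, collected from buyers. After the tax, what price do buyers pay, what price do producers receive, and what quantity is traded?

Before the tax: set 236 − 5P = 4.5P + 122 → P* = 12, Q* = 176.
With the tax collected from buyers, demand (in seller-price terms) shifts: Qd = 236 − 5(P + 19).
Solving gives Q = 131 with buyers paying 21 and producers receiving 2 (the 19 wedge).

Buyers pay 21; producers receive 2; quantity = 131.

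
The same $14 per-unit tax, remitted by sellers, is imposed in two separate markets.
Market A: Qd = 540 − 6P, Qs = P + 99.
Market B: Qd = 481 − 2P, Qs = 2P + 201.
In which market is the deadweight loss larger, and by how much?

Market B, by $14.

Market A: pre-tax P* = $63, Q* = 162; post-tax Q = 150; deadweight loss = $84.
Market B: pre-tax P* = $70, Q* = 341; post-tax Q = 327; deadweight loss = $98.
Difference: $84 vs $98 → market B is larger by $14.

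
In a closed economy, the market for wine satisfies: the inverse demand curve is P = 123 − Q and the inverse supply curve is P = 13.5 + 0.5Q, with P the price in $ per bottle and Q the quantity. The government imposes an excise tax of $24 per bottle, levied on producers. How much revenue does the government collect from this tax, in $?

Inverting to Q(P) form: Qd = 123 − P; Qs = 2P − 27.
Before the tax: set 123 − P = 2P − 27 → P* = $50, Q* = 73.
With the tax collected from producers, supply shifts: Qs = 2(P − 24) − 27.
New equilibrium: buyers pay $66, producers receive $42, Q = 57. (Wedge: Pb − Ps = 24.)
Revenue = t · Q = 24 · 57 = $1368.

Tax revenue = $1368.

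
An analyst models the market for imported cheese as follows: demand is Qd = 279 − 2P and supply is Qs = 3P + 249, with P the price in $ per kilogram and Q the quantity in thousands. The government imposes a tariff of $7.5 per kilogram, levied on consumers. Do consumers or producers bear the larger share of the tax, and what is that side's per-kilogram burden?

Consumers bear the larger share: $4.5 per kilogram.

Before the tax: set 279 − 2P = 3P + 249 → P* = $6, Q* = 267.
With the tax collected from consumers, demand (in seller-price terms) shifts: Qd = 279 − 2(P + 7.5).
Solving gives Q = 258 with consumers paying $10.5 and producers receiving $3 (the $7.5 wedge).
Per-kilogram burden: consumers $4.5, producers $3.
Consumers take the larger share because demand is less price-elastic here (demand slope 2 vs supply slope 3).
The less price-elastic side of the market bears the larger share of a per-unit tax.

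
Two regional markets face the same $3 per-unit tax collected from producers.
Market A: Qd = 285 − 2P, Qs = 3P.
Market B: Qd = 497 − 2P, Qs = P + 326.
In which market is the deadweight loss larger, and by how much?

Market A, by $2.4.

Market A: pre-tax P* = $57, Q* = 171; post-tax Q = 167.4; deadweight loss = $5.4.
Market B: pre-tax P* = $57, Q* = 383; post-tax Q = 381; deadweight loss = $3.
Difference: $5.4 vs $3 → market A is larger by $2.4.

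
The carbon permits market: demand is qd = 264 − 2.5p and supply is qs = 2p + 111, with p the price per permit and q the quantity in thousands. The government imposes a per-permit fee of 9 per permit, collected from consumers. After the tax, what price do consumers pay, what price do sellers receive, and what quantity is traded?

Before the tax: set 264 − 2.5p = 2p + 111 → p* = 34, q* = 179.
With the tax collected from consumers, demand (in seller-price terms) shifts: qd = 264 − 2.5(p + 9).
New equilibrium: consumers pay 38, sellers receive 29, q = 169. (Wedge: pb − ps = 9.)
The less price-elastic side of the market bears the larger share of a per-unit tax.

Consumers pay 38; sellers receive 29; quantity = 169.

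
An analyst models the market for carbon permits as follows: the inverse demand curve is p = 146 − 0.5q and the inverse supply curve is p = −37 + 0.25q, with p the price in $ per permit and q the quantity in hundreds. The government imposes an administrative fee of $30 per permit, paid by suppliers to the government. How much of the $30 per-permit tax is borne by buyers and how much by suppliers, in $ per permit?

Rewrite in direct form: qd = 292 − 2p and qs = 4p + 148.
Before the tax: set 292 − 2p = 4p + 148 → p* = $24, q* = 244.
With the tax collected from suppliers, supply shifts: qs = 4(p − 30) + 148.
New equilibrium: buyers pay $44, suppliers receive $14, q = 204. (Wedge: pb − ps = 30.)
Burden on buyers: $20; on suppliers: $10. (They sum to $30.)

Buyers bear $20 per permit; suppliers bear $10 per permit.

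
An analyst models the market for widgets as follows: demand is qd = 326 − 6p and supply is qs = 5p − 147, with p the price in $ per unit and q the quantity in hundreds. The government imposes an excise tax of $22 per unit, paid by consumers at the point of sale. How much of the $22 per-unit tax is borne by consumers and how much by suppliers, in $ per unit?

Before the tax: set 326 − 6p = 5p − 147 → p* = $43, q* = 68.
With the tax collected from consumers, demand (in seller-price terms) shifts: qd = 326 − 6(p + 22).
New equilibrium: consumers pay $53, suppliers receive $31, q = 8. (Wedge: pb − ps = 22.)
Burden on consumers: $10; on suppliers: $12. (They sum to $22.)
The less price-elastic side of the market bears the larger share of a per-unit tax.

Consumers bear $10 per unit; suppliers bear $12 per unit.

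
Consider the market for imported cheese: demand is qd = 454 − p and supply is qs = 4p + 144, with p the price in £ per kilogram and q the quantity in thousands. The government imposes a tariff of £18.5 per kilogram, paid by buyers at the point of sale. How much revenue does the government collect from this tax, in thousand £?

Without the tax, 454 − p = 4p + 144 gives 5p = 310, so p* = £62 and q* = 392.
With the tax collected from buyers, demand (in seller-price terms) shifts: qd = 454 − (p + 18.5).
Solving gives q = 377.2 with buyers paying £76.8 and suppliers receiving £58.3 (the £18.5 wedge).
Revenue = t · Q = 18.5 · 377.2 = £6978.2.

Tax revenue = £6978.2 thousand.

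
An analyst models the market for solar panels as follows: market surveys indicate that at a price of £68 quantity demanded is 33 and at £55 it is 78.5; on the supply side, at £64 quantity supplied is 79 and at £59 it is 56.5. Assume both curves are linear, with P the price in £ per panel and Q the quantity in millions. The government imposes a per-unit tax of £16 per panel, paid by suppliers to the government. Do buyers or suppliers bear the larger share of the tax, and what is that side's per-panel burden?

Demand slope: (78.5 − 33)/(55 − 68) = -3.5, so Qd = 271 − 3.5P.
Supply slope: (56.5 − 79)/(59 − 64) = 4.5, so Qs = 4.5P − 209.
Before the tax: set 271 − 3.5P = 4.5P − 209 → P* = £60, Q* = 61.
With the tax collected from suppliers, supply shifts: Qs = 4.5(P − 16) − 209.
Solving gives Q = 29.5 with buyers paying £69 and suppliers receiving £53 (the £16 wedge).
Per-panel burden: buyers £9, suppliers £7.
Buyers take the larger share because demand is less price-elastic here (demand slope 3.5 vs supply slope 4.5).
The less price-elastic side of the market bears the larger share of a per-unit tax.

Buyers bear the larger share: £9 per panel.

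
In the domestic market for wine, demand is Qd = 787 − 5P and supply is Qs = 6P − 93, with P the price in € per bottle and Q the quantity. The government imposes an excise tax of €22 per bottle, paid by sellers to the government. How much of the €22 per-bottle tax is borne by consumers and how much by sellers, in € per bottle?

Without the tax, 787 − 5P = 6P − 93 gives 11P = 880, so P* = €80 and Q* = 387.
With the tax collected from sellers, supply shifts: Qs = 6(P − 22) − 93.
New equilibrium: consumers pay €92, sellers receive €70, Q = 327. (Wedge: Pb − Ps = 22.)
Burden on consumers: €12; on sellers: €10. (They sum to €22.)

Consumers bear €12 per bottle; sellers bear €10 per bottle.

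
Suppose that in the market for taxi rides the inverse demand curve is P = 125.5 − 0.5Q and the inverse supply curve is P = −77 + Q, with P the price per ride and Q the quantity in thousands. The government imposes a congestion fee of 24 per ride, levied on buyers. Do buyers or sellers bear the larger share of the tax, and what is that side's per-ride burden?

Inverting to Q(P) form: Qd = 251 − 2P; Qs = P + 77.
Before the tax: set 251 − 2P = P + 77 → P* = 58, Q* = 135.
With the tax collected from buyers, demand (in seller-price terms) shifts: Qd = 251 − 2(P + 24).
Solving gives Q = 119 with buyers paying 66 and sellers receiving 42 (the 24 wedge).
Per-ride burden: buyers 8, sellers 16.
Sellers take the larger share because supply is less price-elastic here (demand slope 2 vs supply slope 1).
The less price-elastic side of the market bears the larger share of a per-unit tax.

Sellers bear the larger share: 16 per ride.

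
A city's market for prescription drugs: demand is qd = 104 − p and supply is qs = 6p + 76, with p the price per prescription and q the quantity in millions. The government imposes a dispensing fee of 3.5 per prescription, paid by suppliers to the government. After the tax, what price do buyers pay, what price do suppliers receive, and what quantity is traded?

Buyers pay 7; suppliers receive 3.5; quantity = 97.

Before the tax: set 104 − p = 6p + 76 → p* = 4, q* = 100.
With the tax collected from suppliers, supply shifts: qs = 6(p − 3.5) + 76.
New equilibrium: buyers pay 7, suppliers receive 3.5, q = 97. (Wedge: pb − ps = 3.5.)
The less price-elastic side of the market bears the larger share of a per-unit tax.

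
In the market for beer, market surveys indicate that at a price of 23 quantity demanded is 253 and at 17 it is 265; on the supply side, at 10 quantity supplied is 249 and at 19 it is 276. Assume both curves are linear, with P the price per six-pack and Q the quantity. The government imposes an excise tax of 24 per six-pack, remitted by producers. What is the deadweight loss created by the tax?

Deadweight loss = 345.6.

Demand slope: (265 − 253)/(17 − 23) = -2, so Qd = 299 − 2P.
Supply slope: (276 − 249)/(19 − 10) = 3, so Qs = 3P + 219.
Without the tax, 299 − 2P = 3P + 219 gives 5P = 80, so P* = 16 and Q* = 267.
With the tax collected from producers, supply shifts: Qs = 3(P − 24) + 219.
New equilibrium: buyers pay 30.4, producers receive 6.4, Q = 238.2. (Wedge: Pb − Ps = 24.)
Quantity falls by |ΔQ| = |267 − 238.2| = 28.8.
DWL = ½ · t · |ΔQ| = ½ · 24 · 28.8 = 345.6.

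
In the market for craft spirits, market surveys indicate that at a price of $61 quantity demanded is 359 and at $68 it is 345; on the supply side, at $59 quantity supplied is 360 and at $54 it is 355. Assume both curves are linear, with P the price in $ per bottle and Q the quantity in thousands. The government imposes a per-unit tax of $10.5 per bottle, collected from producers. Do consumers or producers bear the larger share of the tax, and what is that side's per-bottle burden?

Demand slope: (345 − 359)/(68 − 61) = -2, so Qd = 481 − 2P.
Supply slope: (355 − 360)/(54 − 59) = 1, so Qs = P + 301.
Without the tax, 481 − 2P = P + 301 gives 3P = 180, so P* = $60 and Q* = 361.
With the tax collected from producers, supply shifts: Qs = (P − 10.5) + 301.
New equilibrium: consumers pay $63.5, producers receive $53, Q = 354. (Wedge: Pb − Ps = 10.5.)
Per-bottle burden: consumers $3.5, producers $7.
Producers take the larger share because supply is less price-elastic here (demand slope 2 vs supply slope 1).

Producers bear the larger share: $7 per bottle.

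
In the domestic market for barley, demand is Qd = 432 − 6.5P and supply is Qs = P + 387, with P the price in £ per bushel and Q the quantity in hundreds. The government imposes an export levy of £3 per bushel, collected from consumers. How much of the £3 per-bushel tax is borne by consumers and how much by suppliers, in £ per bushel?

Without the tax, 432 − 6.5P = P + 387 gives 7.5P = 45, so P* = £6 and Q* = 393.
With the tax collected from consumers, demand (in seller-price terms) shifts: Qd = 432 − 6.5(P + 3).
Solving gives Q = 390.4 with consumers paying £6.4 and suppliers receiving £3.4 (the £3 wedge).
Burden on consumers: £0.4; on suppliers: £2.6. (They sum to £3.)
The less price-elastic side of the market bears the larger share of a per-unit tax.

Consumers bear £0.4 per bushel; suppliers bear £2.6 per bushel.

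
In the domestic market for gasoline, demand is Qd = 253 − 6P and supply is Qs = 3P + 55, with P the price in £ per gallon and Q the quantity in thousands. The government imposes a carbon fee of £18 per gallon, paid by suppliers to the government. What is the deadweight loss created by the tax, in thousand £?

Deadweight loss = £324 thousand.

Without the tax, 253 − 6P = 3P + 55 gives 9P = 198, so P* = £22 and Q* = 121.
With the tax collected from suppliers, supply shifts: Qs = 3(P − 18) + 55.
Solving gives Q = 85 with consumers paying £28 and suppliers receiving £10 (the £18 wedge).
Quantity falls by |ΔQ| = |121 − 85| = 36.
DWL = ½ · t · |ΔQ| = ½ · 18 · 36 = £324.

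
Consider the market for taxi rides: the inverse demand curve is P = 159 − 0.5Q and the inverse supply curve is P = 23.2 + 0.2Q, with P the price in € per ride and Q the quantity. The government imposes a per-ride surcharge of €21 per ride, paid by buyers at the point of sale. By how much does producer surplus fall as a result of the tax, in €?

Producer surplus falls by €1074.

Rewrite in direct form: Qd = 318 − 2P and Qs = 5P − 116.
Without the tax, 318 − 2P = 5P − 116 gives 7P = 434, so P* = €62 and Q* = 194.
With the tax collected from buyers, demand (in seller-price terms) shifts: Qd = 318 − 2(P + 21).
Solving gives Q = 164 with buyers paying €77 and sellers receiving €56 (the €21 wedge).
ΔPS is the trapezoid between Q = 164 and Q = 194 of height €6: ½ · (194 + 164) · 6 = €1074.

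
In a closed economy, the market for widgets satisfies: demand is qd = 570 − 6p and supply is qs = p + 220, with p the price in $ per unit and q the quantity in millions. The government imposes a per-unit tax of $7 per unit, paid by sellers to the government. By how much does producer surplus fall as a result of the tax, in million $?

Before the tax: set 570 − 6p = p + 220 → p* = $50, q* = 270.
With the tax collected from sellers, supply shifts: qs = (p − 7) + 220.
New equilibrium: buyers pay $51, sellers receive $44, q = 264. (Wedge: pb − ps = 7.)
ΔPS is the trapezoid between Q = 264 and Q = 270 of height $6: ½ · (270 + 264) · 6 = $1602.

Producer surplus falls by $1602 million.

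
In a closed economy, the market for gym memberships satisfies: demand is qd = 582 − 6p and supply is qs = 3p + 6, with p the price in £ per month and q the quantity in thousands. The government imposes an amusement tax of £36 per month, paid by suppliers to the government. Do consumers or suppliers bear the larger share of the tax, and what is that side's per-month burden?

Suppliers bear the larger share: £24 per month.

Without the tax, 582 − 6p = 3p + 6 gives 9p = 576, so p* = £64 and q* = 198.
With the tax collected from suppliers, supply shifts: qs = 3(p − 36) + 6.
New equilibrium: consumers pay £76, suppliers receive £40, q = 126. (Wedge: pb − ps = 36.)
Per-month burden: consumers £12, suppliers £24.
Suppliers take the larger share because supply is less price-elastic here (demand slope 6 vs supply slope 3).
The less price-elastic side of the market bears the larger share of a per-unit tax.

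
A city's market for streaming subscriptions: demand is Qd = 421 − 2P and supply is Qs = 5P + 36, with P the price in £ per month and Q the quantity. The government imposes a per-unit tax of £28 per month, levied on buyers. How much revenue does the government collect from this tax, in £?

Tax revenue = £7588.

Before the tax: set 421 − 2P = 5P + 36 → P* = £55, Q* = 311.
With the tax collected from buyers, demand (in seller-price terms) shifts: Qd = 421 − 2(P + 28).
New equilibrium: buyers pay £75, suppliers receive £47, Q = 271. (Wedge: Pb − Ps = 28.)
Revenue = t · Q = 28 · 271 = £7588.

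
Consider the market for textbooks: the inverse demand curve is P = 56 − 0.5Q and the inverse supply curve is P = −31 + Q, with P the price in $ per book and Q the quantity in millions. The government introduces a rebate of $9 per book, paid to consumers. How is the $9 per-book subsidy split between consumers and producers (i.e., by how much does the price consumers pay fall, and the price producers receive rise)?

Consumers gain $3 per book; producers gain $6 per book.

Rewrite in direct form: Qd = 112 − 2P and Qs = P + 31.
Before the subsidy: set 112 − 2P = P + 31 → P* = $27, Q* = 58.
With a per-unit subsidy paid to consumers, each effectively pays P − 9, so demand becomes Qd = 112 − 2(P − 9).
Solving gives Q = 64 with consumers paying $24 and producers receiving $33 (the $9 wedge).
Gain to consumers: $3; to producers: $6. (They sum to $9.)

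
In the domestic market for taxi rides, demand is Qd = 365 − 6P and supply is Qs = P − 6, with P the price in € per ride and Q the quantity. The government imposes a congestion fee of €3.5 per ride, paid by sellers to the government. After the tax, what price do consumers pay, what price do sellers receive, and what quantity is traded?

Without the tax, 365 − 6P = P − 6 gives 7P = 371, so P* = €53 and Q* = 47.
With the tax collected from sellers, supply shifts: Qs = (P − 3.5) − 6.
Solving gives Q = 44 with consumers paying €53.5 and sellers receiving €50 (the €3.5 wedge).
The less price-elastic side of the market bears the larger share of a per-unit tax.

Consumers pay €53.5; sellers receive €50; quantity = 44.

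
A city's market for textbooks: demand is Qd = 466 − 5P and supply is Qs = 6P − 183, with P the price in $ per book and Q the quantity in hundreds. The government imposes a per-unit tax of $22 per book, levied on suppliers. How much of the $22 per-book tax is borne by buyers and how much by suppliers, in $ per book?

Without the tax, 466 − 5P = 6P − 183 gives 11P = 649, so P* = $59 and Q* = 171.
With the tax collected from suppliers, supply shifts: Qs = 6(P − 22) − 183.
Solving gives Q = 111 with buyers paying $71 and suppliers receiving $49 (the $22 wedge).
Burden on buyers: $12; on suppliers: $10. (They sum to $22.)

Buyers bear $12 per book; suppliers bear $10 per book.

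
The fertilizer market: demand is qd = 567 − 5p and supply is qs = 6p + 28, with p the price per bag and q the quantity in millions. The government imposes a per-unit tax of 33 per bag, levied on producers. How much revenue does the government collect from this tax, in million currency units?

Before the tax: set 567 − 5p = 6p + 28 → p* = 49, q* = 322.
With the tax collected from producers, supply shifts: qs = 6(p − 33) + 28.
New equilibrium: consumers pay 67, producers receive 34, q = 232. (Wedge: pb − ps = 33.)
Revenue = t · Q = 33 · 232 = 7656.

Tax revenue = 7656 million.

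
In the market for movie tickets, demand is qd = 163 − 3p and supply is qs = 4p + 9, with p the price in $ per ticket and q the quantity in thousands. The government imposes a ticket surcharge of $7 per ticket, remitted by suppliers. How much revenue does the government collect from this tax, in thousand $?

Tax revenue = $595 thousand.

Before the tax: set 163 − 3p = 4p + 9 → p* = $22, q* = 97.
With the tax collected from suppliers, supply shifts: qs = 4(p − 7) + 9.
Solving gives q = 85 with buyers paying $26 and suppliers receiving $19 (the $7 wedge).
Revenue = t · Q = 7 · 85 = $595.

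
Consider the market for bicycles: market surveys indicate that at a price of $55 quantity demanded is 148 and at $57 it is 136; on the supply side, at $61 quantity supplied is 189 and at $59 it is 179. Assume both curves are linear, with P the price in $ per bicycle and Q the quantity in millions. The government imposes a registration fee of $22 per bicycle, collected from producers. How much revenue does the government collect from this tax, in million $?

Tax revenue = $2068 million.

Demand slope: (136 − 148)/(57 − 55) = -6, so Qd = 478 − 6P.
Supply slope: (179 − 189)/(59 − 61) = 5, so Qs = 5P − 116.
Without the tax, 478 − 6P = 5P − 116 gives 11P = 594, so P* = $54 and Q* = 154.
With the tax collected from producers, supply shifts: Qs = 5(P − 22) − 116.
Solving gives Q = 94 with consumers paying $64 and producers receiving $42 (the $22 wedge).
Revenue = t · Q = 22 · 94 = $2068.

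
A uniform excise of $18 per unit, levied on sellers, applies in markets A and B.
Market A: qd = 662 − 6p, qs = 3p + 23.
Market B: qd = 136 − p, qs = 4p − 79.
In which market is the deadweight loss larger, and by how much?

Market A: pre-tax p* = $71, q* = 236; post-tax q = 200; deadweight loss = $324.
Market B: pre-tax p* = $43, q* = 93; post-tax q = 78.6; deadweight loss = $129.6.
Difference: $324 vs $129.6 → market A is larger by $194.4.

Market A, by $194.4.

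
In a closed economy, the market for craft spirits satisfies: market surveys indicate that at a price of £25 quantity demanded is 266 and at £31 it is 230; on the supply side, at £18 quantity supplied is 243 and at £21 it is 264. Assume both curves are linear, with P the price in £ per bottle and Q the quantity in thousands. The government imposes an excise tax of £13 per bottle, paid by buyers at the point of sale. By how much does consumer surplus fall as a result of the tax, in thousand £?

Consumer surplus falls by £1799 thousand.

Demand slope: (230 − 266)/(31 − 25) = -6, so Qd = 416 − 6P.
Supply slope: (264 − 243)/(21 − 18) = 7, so Qs = 7P + 117.
Before the tax: set 416 − 6P = 7P + 117 → P* = £23, Q* = 278.
With the tax collected from buyers, demand (in seller-price terms) shifts: Qd = 416 − 6(P + 13).
New equilibrium: buyers pay £30, sellers receive £17, Q = 236. (Wedge: Pb − Ps = 13.)
ΔCS is the trapezoid between Q = 236 and Q = 278 of height £7: ½ · (278 + 236) · 7 = £1799.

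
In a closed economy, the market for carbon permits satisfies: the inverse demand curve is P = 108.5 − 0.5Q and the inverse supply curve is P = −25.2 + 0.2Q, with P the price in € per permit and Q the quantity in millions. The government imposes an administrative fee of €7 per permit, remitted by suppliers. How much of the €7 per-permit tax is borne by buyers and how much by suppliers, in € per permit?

Buyers bear €5 per permit; suppliers bear €2 per permit.

Rewrite in direct form: Qd = 217 − 2P and Qs = 5P + 126.
Without the tax, 217 − 2P = 5P + 126 gives 7P = 91, so P* = €13 and Q* = 191.
With the tax collected from suppliers, supply shifts: Qs = 5(P − 7) + 126.
Solving gives Q = 181 with buyers paying €18 and suppliers receiving €11 (the €7 wedge).
Burden on buyers: €5; on suppliers: €2. (They sum to €7.)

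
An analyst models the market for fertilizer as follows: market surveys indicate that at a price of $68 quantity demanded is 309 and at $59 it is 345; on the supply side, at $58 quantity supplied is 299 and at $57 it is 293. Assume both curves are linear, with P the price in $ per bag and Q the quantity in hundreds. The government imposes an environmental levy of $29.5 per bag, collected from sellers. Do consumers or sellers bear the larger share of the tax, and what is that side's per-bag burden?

Consumers bear the larger share: $17.7 per bag.

Demand slope: (345 − 309)/(59 − 68) = -4, so Qd = 581 − 4P.
Supply slope: (293 − 299)/(57 − 58) = 6, so Qs = 6P − 49.
Before the tax: set 581 − 4P = 6P − 49 → P* = $63, Q* = 329.
With the tax collected from sellers, supply shifts: Qs = 6(P − 29.5) − 49.
New equilibrium: consumers pay $80.7, sellers receive $51.2, Q = 258.2. (Wedge: Pb − Ps = 29.5.)
Per-bag burden: consumers $17.7, sellers $11.8.
Consumers take the larger share because demand is less price-elastic here (demand slope 4 vs supply slope 6).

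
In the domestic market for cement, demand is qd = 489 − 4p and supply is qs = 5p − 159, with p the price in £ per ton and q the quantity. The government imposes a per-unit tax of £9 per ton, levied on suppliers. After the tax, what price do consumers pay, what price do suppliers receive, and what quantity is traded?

Consumers pay £77; suppliers receive £68; quantity = 181.

Without the tax, 489 − 4p = 5p − 159 gives 9p = 648, so p* = £72 and q* = 201.
With the tax collected from suppliers, supply shifts: qs = 5(p − 9) − 159.
Solving gives q = 181 with consumers paying £77 and suppliers receiving £68 (the £9 wedge).
The less price-elastic side of the market bears the larger share of a per-unit tax.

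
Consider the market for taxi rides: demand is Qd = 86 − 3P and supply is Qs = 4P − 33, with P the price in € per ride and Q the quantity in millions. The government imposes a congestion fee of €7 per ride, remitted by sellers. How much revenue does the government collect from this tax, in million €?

Tax revenue = €161 million.

Before the tax: set 86 − 3P = 4P − 33 → P* = €17, Q* = 35.
With the tax collected from sellers, supply shifts: Qs = 4(P − 7) − 33.
Solving gives Q = 23 with consumers paying €21 and sellers receiving €14 (the €7 wedge).
Revenue = t · Q = 7 · 23 = €161.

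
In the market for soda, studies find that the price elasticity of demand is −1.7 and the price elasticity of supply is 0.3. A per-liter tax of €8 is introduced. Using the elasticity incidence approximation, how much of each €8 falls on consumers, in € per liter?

Consumers bear ≈ €1.2 per liter.

Incidence ratio: consumers' share ≈ εs / (εs + |εd|) = 0.3 / (0.3 + 1.7) = 0.15.
So consumers bear ≈ 0.15 × €8 = €1.2; sellers bear €6.8.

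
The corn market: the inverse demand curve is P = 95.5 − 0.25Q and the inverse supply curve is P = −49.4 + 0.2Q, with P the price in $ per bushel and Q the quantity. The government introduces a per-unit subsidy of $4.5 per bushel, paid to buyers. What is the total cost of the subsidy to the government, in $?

Government outlay = $1494.

Inverting to Q(P) form: Qd = 382 − 4P; Qs = 5P + 247.
Before the subsidy: set 382 − 4P = 5P + 247 → P* = $15, Q* = 322.
With a per-unit subsidy paid to buyers, each effectively pays P − 4.5, so demand becomes Qd = 382 − 4(P − 4.5).
Solving gives Q = 332 with buyers paying $12.5 and producers receiving $17 (the $4.5 wedge).
Outlay = t · Q = 4.5 · 332 = $1494.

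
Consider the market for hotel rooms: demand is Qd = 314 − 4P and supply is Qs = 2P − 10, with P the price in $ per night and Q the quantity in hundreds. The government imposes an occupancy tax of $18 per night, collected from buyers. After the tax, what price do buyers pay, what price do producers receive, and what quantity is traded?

Buyers pay $60; producers receive $42; quantity = 74.

Before the tax: set 314 − 4P = 2P − 10 → P* = $54, Q* = 98.
With the tax collected from buyers, demand (in seller-price terms) shifts: Qd = 314 − 4(P + 18).
New equilibrium: buyers pay $60, producers receive $42, Q = 74. (Wedge: Pb − Ps = 18.)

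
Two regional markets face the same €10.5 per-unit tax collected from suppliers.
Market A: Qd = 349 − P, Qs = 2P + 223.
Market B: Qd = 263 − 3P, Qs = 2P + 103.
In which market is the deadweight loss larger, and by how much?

Market A: pre-tax P* = €42, Q* = 307; post-tax Q = 300; deadweight loss = €36.75.
Market B: pre-tax P* = €32, Q* = 167; post-tax Q = 154.4; deadweight loss = €66.15.
Difference: €36.75 vs €66.15 → market B is larger by €29.4.

Market B, by €29.4.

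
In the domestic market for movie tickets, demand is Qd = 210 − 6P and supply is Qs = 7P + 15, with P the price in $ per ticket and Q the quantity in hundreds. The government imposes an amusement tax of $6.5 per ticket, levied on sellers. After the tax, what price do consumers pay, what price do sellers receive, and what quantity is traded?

Without the tax, 210 − 6P = 7P + 15 gives 13P = 195, so P* = $15 and Q* = 120.
With the tax collected from sellers, supply shifts: Qs = 7(P − 6.5) + 15.
New equilibrium: consumers pay $18.5, sellers receive $12, Q = 99. (Wedge: Pb − Ps = 6.5.)

Consumers pay $18.5; sellers receive $12; quantity = 99.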